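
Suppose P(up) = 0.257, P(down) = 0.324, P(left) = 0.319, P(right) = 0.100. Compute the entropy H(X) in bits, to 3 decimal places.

1.889 bits

H = −Σ pᵢ log₂ pᵢ.
−0.257·log₂(0.257) = 0.5038
−0.324·log₂(0.324) = 0.5268
−0.319·log₂(0.319) = 0.5258
−0.100·log₂(0.100) = 0.3322
Sum ≈ 1.8886 → 1.889 bits.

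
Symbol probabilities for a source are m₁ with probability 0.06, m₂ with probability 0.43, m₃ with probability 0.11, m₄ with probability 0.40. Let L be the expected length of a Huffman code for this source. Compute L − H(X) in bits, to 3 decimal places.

0.094 bits

Entropy H = −Σ p log₂ p ≈ 1.6462 bits.
Huffman merges: 3/50+11/100→17/100; 17/100+2/5→57/100; 43/100+57/100→1. L = 87/50 ≈ 1.7400.
L − H = 1.7400 − 1.6462 = 0.094 bits.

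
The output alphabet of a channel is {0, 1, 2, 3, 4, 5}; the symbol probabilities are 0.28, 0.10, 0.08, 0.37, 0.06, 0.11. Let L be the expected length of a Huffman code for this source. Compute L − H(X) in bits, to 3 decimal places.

Entropy H = −Σ p log₂ p ≈ 2.2625 bits.
Huffman merges: 3/50+2/25→7/50; 1/10+11/100→21/100; 7/50+21/100→7/20; 7/25+7/20→63/100; 37/100+63/100→1. L = 233/100 ≈ 2.3300.
L − H = 2.3300 − 2.2625 = 0.068 bits.

0.068 bits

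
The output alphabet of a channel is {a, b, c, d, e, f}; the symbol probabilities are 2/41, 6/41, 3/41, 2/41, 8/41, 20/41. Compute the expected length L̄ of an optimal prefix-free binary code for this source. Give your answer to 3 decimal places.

Repeatedly combine the two least-probable nodes; the expected code length is the sum of the merged weights.
merge 2/41 + 2/41 → 4/41
merge 3/41 + 4/41 → 7/41
merge 6/41 + 7/41 → 13/41
merge 8/41 + 13/41 → 21/41
merge 20/41 + 21/41 → 1
L = 4/41 + 7/41 + 13/41 + 21/41 + 1 = 86/41 ≈ 2.098 bits/symbol.

2.098 bits/symbol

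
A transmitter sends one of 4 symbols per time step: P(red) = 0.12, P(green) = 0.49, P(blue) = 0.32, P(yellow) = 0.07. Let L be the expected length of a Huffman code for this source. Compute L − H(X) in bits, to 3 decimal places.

Entropy H = −Σ p log₂ p ≈ 1.6659 bits.
Huffman merges: 7/100+3/25→19/100; 19/100+8/25→51/100; 49/100+51/100→1. L = 17/10 ≈ 1.7000.
L − H = 1.7000 − 1.6659 = 0.034 bits.

0.034 bits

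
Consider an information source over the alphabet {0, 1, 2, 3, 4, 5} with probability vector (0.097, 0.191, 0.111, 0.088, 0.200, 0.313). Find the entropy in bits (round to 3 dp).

2.432 bits

H = −Σ pᵢ log₂ pᵢ.
−0.097·log₂(0.097) = 0.3265
−0.191·log₂(0.191) = 0.4562
−0.111·log₂(0.111) = 0.3520
−0.088·log₂(0.088) = 0.3086
−0.200·log₂(0.200) = 0.4644
−0.313·log₂(0.313) = 0.5245
Sum ≈ 2.4321 → 2.432 bits.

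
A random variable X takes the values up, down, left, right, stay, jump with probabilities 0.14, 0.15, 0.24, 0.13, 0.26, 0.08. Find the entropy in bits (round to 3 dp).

2.481 bits

H = −Σ pᵢ log₂ pᵢ.
−0.14·log₂(0.14) = 0.3971
−0.15·log₂(0.15) = 0.4105
−0.24·log₂(0.24) = 0.4941
−0.13·log₂(0.13) = 0.3826
−0.26·log₂(0.26) = 0.5053
−0.08·log₂(0.08) = 0.2915
Sum ≈ 2.4812 → 2.481 bits.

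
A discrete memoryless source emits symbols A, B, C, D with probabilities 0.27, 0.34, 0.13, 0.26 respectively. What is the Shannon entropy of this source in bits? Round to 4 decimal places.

H = −Σ pᵢ log₂ pᵢ.
−0.27·log₂(0.27) = 0.5100
−0.34·log₂(0.34) = 0.5292
−0.13·log₂(0.13) = 0.3826
−0.26·log₂(0.26) = 0.5053
Sum ≈ 1.9271 → 1.9271 bits.

1.9271 bits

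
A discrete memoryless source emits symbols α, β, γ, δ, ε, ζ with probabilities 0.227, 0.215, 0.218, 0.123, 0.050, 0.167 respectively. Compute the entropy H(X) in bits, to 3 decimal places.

2.461 bits

H = −Σ pᵢ log₂ pᵢ.
−0.227·log₂(0.227) = 0.4856
−0.215·log₂(0.215) = 0.4768
−0.218·log₂(0.218) = 0.4791
−0.123·log₂(0.123) = 0.3719
−0.050·log₂(0.050) = 0.2161
−0.167·log₂(0.167) = 0.4312
Sum ≈ 2.4606 → 2.461 bits.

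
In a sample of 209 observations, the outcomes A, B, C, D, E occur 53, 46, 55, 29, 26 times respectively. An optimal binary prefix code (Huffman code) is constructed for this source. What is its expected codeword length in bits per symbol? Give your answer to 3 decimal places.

2.263 bits/symbol

Probabilities are the counts divided by 209.
Repeatedly combine the two least-probable nodes; the expected code length is the sum of the merged weights.
merge 26/209 + 29/209 → 5/19
merge 46/209 + 53/209 → 9/19
merge 5/19 + 5/19 → 10/19
merge 9/19 + 10/19 → 1
L = 5/19 + 9/19 + 10/19 + 1 = 43/19 ≈ 2.263 bits/symbol.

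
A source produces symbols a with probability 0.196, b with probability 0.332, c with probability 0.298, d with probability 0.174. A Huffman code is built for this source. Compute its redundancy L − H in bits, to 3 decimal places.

0.052 bits

Entropy H = −Σ p log₂ p ≈ 1.9484 bits.
Huffman merges: 87/500+49/250→37/100; 149/500+83/250→63/100; 37/100+63/100→1. L = 2 ≈ 2.0000.
L − H = 2.0000 − 1.9484 = 0.052 bits.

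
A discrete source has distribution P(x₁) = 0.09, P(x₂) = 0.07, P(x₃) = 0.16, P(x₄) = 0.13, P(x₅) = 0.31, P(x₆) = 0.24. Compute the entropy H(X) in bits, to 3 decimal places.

2.405 bits

H = −Σ pᵢ log₂ pᵢ.
−0.09·log₂(0.09) = 0.3127
−0.07·log₂(0.07) = 0.2686
−0.16·log₂(0.16) = 0.4230
−0.13·log₂(0.13) = 0.3826
−0.31·log₂(0.31) = 0.5238
−0.24·log₂(0.24) = 0.4941
Sum ≈ 2.4048 → 2.405 bits.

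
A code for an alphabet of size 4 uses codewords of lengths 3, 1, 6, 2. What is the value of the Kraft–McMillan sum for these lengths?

With common denominator 2^6 = 64: Σ 2^(−ℓᵢ) = 8/64 + 32/64 + 1/64 + 16/64 = 57/64 = 0.890625.

0.890625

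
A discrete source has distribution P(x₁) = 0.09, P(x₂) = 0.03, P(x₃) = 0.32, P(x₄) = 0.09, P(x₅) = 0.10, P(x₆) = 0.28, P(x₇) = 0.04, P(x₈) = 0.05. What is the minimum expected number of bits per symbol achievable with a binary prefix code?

Repeatedly combine the two least-probable nodes; the expected code length is the sum of the merged weights.
merge 3/100 + 1/25 → 7/100
merge 1/20 + 7/100 → 3/25
merge 9/100 + 9/100 → 9/50
merge 1/10 + 3/25 → 11/50
merge 9/50 + 11/50 → 2/5
merge 7/25 + 8/25 → 3/5
merge 2/5 + 3/5 → 1
L = 7/100 + 3/25 + 9/50 + 11/50 + 2/5 + 3/5 + 1 = 259/100 = 2.59 bits/symbol.

2.59 bits/symbol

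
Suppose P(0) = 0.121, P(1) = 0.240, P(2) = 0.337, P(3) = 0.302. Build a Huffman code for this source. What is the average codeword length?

2 bits/symbol

Repeatedly combine the two least-probable nodes; the expected code length is the sum of the merged weights.
merge 121/1000 + 6/25 → 361/1000
merge 151/500 + 337/1000 → 639/1000
merge 361/1000 + 639/1000 → 1
L = 361/1000 + 639/1000 + 1 = 2 bits/symbol.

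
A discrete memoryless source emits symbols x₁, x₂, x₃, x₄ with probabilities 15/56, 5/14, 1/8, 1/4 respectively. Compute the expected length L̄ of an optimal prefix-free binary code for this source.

2 bits/symbol

Repeatedly combine the two least-probable nodes; the expected code length is the sum of the merged weights.
merge 1/8 + 1/4 → 3/8
merge 15/56 + 5/14 → 5/8
merge 3/8 + 5/8 → 1
L = 3/8 + 5/8 + 1 = 2 bits/symbol.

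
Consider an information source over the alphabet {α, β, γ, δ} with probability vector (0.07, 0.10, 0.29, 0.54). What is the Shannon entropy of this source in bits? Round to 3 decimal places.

H = −Σ pᵢ log₂ pᵢ.
−0.07·log₂(0.07) = 0.2686
−0.10·log₂(0.10) = 0.3322
−0.29·log₂(0.29) = 0.5179
−0.54·log₂(0.54) = 0.4800
Sum ≈ 1.5987 → 1.599 bits.

1.599 bits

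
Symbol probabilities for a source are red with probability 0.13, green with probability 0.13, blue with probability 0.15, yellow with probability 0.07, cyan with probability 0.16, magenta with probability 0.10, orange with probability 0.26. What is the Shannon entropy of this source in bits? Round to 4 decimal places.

2.7049 bits

H = −Σ pᵢ log₂ pᵢ.
−0.13·log₂(0.13) = 0.3826
−0.13·log₂(0.13) = 0.3826
−0.15·log₂(0.15) = 0.4105
−0.07·log₂(0.07) = 0.2686
−0.16·log₂(0.16) = 0.4230
−0.10·log₂(0.10) = 0.3322
−0.26·log₂(0.26) = 0.5053
Sum ≈ 2.7049 → 2.7049 bits.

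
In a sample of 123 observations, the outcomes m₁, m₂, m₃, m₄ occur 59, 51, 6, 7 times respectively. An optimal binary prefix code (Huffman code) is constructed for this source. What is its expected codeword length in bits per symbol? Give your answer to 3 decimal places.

Probabilities are the counts divided by 123.
Repeatedly combine the two least-probable nodes; the expected code length is the sum of the merged weights.
merge 2/41 + 7/123 → 13/123
merge 13/123 + 17/41 → 64/123
merge 59/123 + 64/123 → 1
L = 13/123 + 64/123 + 1 = 200/123 ≈ 1.626 bits/symbol.

1.626 bits/symbol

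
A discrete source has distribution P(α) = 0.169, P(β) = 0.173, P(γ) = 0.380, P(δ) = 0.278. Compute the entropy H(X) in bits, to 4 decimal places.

1.9152 bits

H = −Σ pᵢ log₂ pᵢ.
−0.169·log₂(0.169) = 0.4335
−0.173·log₂(0.173) = 0.4379
−0.380·log₂(0.380) = 0.5305
−0.278·log₂(0.278) = 0.5134
Sum ≈ 1.9152 → 1.9152 bits.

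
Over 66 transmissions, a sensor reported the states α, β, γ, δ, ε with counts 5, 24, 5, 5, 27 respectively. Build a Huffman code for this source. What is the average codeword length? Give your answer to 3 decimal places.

1.970 bits/symbol

Probabilities are the counts divided by 66.
Repeatedly combine the two least-probable nodes; the expected code length is the sum of the merged weights.
merge 5/66 + 5/66 → 5/33
merge 5/66 + 5/33 → 5/22
merge 5/22 + 4/11 → 13/22
merge 9/22 + 13/22 → 1
L = 5/33 + 5/22 + 13/22 + 1 = 65/33 ≈ 1.970 bits/symbol.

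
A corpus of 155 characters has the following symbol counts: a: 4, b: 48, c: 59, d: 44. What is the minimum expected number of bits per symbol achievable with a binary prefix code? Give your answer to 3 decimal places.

1.929 bits/symbol

Probabilities are the counts divided by 155.
Repeatedly combine the two least-probable nodes; the expected code length is the sum of the merged weights.
merge 4/155 + 44/155 → 48/155
merge 48/155 + 48/155 → 96/155
merge 59/155 + 96/155 → 1
L = 48/155 + 96/155 + 1 = 299/155 ≈ 1.929 bits/symbol.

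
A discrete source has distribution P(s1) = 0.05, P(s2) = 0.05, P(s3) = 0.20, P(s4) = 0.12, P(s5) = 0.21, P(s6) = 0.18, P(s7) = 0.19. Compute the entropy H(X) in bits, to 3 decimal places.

2.637 bits

H = −Σ pᵢ log₂ pᵢ.
−0.05·log₂(0.05) = 0.2161
−0.05·log₂(0.05) = 0.2161
−0.20·log₂(0.20) = 0.4644
−0.12·log₂(0.12) = 0.3671
−0.21·log₂(0.21) = 0.4728
−0.18·log₂(0.18) = 0.4453
−0.19·log₂(0.19) = 0.4552
Sum ≈ 2.6370 → 2.637 bits.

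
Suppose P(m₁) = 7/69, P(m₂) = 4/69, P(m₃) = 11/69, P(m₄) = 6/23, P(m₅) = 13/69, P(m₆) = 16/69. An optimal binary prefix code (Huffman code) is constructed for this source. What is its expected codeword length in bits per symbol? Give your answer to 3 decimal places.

Repeatedly combine the two least-probable nodes; the expected code length is the sum of the merged weights.
merge 4/69 + 7/69 → 11/69
merge 11/69 + 11/69 → 22/69
merge 13/69 + 16/69 → 29/69
merge 6/23 + 22/69 → 40/69
merge 29/69 + 40/69 → 1
L = 11/69 + 22/69 + 29/69 + 40/69 + 1 = 57/23 ≈ 2.478 bits/symbol.

2.478 bits/symbol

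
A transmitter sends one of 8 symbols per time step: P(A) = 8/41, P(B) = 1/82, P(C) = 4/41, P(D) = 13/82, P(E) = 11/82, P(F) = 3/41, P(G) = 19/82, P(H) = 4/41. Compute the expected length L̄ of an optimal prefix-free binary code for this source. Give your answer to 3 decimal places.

2.841 bits/symbol

Repeatedly combine the two least-probable nodes; the expected code length is the sum of the merged weights.
merge 1/82 + 3/41 → 7/82
merge 7/82 + 4/41 → 15/82
merge 4/41 + 11/82 → 19/82
merge 13/82 + 15/82 → 14/41
merge 8/41 + 19/82 → 35/82
merge 19/82 + 14/41 → 47/82
merge 35/82 + 47/82 → 1
L = 7/82 + 15/82 + 19/82 + 14/41 + 35/82 + 47/82 + 1 = 233/82 ≈ 2.841 bits/symbol.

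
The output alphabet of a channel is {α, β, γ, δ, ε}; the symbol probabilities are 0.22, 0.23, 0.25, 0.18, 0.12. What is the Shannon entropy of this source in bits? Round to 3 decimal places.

2.281 bits

H = −Σ pᵢ log₂ pᵢ.
−0.22·log₂(0.22) = 0.4806
−0.23·log₂(0.23) = 0.4877
−0.25·log₂(0.25) = 0.5000
−0.18·log₂(0.18) = 0.4453
−0.12·log₂(0.12) = 0.3671
Sum ≈ 2.2806 → 2.281 bits.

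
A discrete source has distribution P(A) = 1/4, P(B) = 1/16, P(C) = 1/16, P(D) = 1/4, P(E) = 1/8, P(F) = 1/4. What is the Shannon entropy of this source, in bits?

2.375 bits

Each probability is a power of 1/2, so log₂(1/p) is an integer.
H = Σ p·log₂(1/p) = 1/4·2 + 1/16·4 + 1/16·4 + 1/4·2 + 1/8·3 + 1/4·2 = 2.375 bits.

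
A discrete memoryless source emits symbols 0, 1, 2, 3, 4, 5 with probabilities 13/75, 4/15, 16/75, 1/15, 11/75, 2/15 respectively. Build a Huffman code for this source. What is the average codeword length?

2.52 bits/symbol

Repeatedly combine the two least-probable nodes; the expected code length is the sum of the merged weights.
merge 1/15 + 2/15 → 1/5
merge 11/75 + 13/75 → 8/25
merge 1/5 + 16/75 → 31/75
merge 4/15 + 8/25 → 44/75
merge 31/75 + 44/75 → 1
L = 1/5 + 8/25 + 31/75 + 44/75 + 1 = 63/25 = 2.52 bits/symbol.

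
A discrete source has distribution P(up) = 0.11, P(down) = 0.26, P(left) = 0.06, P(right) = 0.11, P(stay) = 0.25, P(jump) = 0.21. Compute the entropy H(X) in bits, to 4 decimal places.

2.4222 bits

H = −Σ pᵢ log₂ pᵢ.
−0.11·log₂(0.11) = 0.3503
−0.26·log₂(0.26) = 0.5053
−0.06·log₂(0.06) = 0.2435
−0.11·log₂(0.11) = 0.3503
−0.25·log₂(0.25) = 0.5000
−0.21·log₂(0.21) = 0.4728
Sum ≈ 2.4222 → 2.4222 bits.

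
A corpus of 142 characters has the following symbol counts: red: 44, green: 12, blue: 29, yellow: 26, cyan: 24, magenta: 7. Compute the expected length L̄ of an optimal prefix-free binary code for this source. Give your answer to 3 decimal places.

2.437 bits/symbol

Probabilities are the counts divided by 142.
Repeatedly combine the two least-probable nodes; the expected code length is the sum of the merged weights.
merge 7/142 + 6/71 → 19/142
merge 19/142 + 12/71 → 43/142
merge 13/71 + 29/142 → 55/142
merge 43/142 + 22/71 → 87/142
merge 55/142 + 87/142 → 1
L = 19/142 + 43/142 + 55/142 + 87/142 + 1 = 173/71 ≈ 2.437 bits/symbol.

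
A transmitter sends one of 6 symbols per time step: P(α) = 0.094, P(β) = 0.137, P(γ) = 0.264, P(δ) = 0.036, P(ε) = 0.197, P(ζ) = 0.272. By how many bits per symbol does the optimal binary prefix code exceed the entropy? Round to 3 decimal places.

Entropy H = −Σ p log₂ p ≈ 2.3661 bits.
Huffman merges: 9/250+47/500→13/100; 13/100+137/1000→267/1000; 197/1000+33/125→461/1000; 267/1000+34/125→539/1000; 461/1000+539/1000→1. L = 2397/1000 ≈ 2.3970.
L − H = 2.3970 − 2.3661 = 0.031 bits.

0.031 bits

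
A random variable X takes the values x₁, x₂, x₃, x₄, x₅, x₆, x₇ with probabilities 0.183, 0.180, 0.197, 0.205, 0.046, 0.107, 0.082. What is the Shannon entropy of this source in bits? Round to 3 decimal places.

2.669 bits

H = −Σ pᵢ log₂ pᵢ.
−0.183·log₂(0.183) = 0.4484
−0.180·log₂(0.180) = 0.4453
−0.197·log₂(0.197) = 0.4617
−0.205·log₂(0.205) = 0.4687
−0.046·log₂(0.046) = 0.2043
−0.107·log₂(0.107) = 0.3450
−0.082·log₂(0.082) = 0.2959
Sum ≈ 2.6693 → 2.669 bits.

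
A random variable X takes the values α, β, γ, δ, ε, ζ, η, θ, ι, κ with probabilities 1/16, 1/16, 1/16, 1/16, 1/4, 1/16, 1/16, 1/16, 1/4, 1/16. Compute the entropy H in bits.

Each probability is a power of 1/2, so log₂(1/p) is an integer.
H = Σ p·log₂(1/p) = 1/16·4 + 1/16·4 + 1/16·4 + 1/16·4 + 1/4·2 + 1/16·4 + 1/16·4 + 1/16·4 + 1/4·2 + 1/16·4 = 3 bits.

3 bits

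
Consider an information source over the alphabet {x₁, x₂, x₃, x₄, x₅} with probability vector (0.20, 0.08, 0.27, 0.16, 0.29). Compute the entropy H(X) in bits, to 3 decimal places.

H = −Σ pᵢ log₂ pᵢ.
−0.20·log₂(0.20) = 0.4644
−0.08·log₂(0.08) = 0.2915
−0.27·log₂(0.27) = 0.5100
−0.16·log₂(0.16) = 0.4230
−0.29·log₂(0.29) = 0.5179
Sum ≈ 2.2068 → 2.207 bits.

2.207 bits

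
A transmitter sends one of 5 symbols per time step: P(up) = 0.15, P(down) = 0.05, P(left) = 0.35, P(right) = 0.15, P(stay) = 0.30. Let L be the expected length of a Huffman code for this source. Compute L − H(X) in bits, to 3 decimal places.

0.112 bits

Entropy H = −Σ p log₂ p ≈ 2.0884 bits.
Huffman merges: 1/20+3/20→1/5; 3/20+1/5→7/20; 3/10+7/20→13/20; 7/20+13/20→1. L = 11/5 ≈ 2.2000.
L − H = 2.2000 − 2.0884 = 0.112 bits.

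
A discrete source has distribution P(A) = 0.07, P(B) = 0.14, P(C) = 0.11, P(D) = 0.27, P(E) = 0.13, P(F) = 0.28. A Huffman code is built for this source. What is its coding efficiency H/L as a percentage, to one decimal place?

98.9%

Entropy H = −Σ p log₂ p ≈ 2.4228 bits.
Huffman merges: 7/100+11/100→9/50; 13/100+7/50→27/100; 9/50+27/100→9/20; 27/100+7/25→11/20; 9/20+11/20→1. L = 49/20 ≈ 2.4500.
Efficiency = H/L = 2.4228/2.4500 = 98.9%.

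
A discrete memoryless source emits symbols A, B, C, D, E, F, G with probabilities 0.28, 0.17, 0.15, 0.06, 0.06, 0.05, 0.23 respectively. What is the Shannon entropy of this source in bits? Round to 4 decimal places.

H = −Σ pᵢ log₂ pᵢ.
−0.28·log₂(0.28) = 0.5142
−0.17·log₂(0.17) = 0.4346
−0.15·log₂(0.15) = 0.4105
−0.06·log₂(0.06) = 0.2435
−0.06·log₂(0.06) = 0.2435
−0.05·log₂(0.05) = 0.2161
−0.23·log₂(0.23) = 0.4877
Sum ≈ 2.5502 → 2.5502 bits.

2.5502 bits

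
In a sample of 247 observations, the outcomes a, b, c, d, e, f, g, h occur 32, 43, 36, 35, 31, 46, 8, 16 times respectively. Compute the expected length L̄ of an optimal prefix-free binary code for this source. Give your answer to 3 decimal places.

2.911 bits/symbol

Probabilities are the counts divided by 247.
Repeatedly combine the two least-probable nodes; the expected code length is the sum of the merged weights.
merge 8/247 + 16/247 → 24/247
merge 24/247 + 31/247 → 55/247
merge 32/247 + 35/247 → 67/247
merge 36/247 + 43/247 → 79/247
merge 46/247 + 55/247 → 101/247
merge 67/247 + 79/247 → 146/247
merge 101/247 + 146/247 → 1
L = 24/247 + 55/247 + 67/247 + 79/247 + 101/247 + 146/247 + 1 = 719/247 ≈ 2.911 bits/symbol.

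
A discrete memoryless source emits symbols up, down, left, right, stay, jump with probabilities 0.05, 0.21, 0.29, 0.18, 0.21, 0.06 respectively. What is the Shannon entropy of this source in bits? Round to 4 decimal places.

2.3685 bits

H = −Σ pᵢ log₂ pᵢ.
−0.05·log₂(0.05) = 0.2161
−0.21·log₂(0.21) = 0.4728
−0.29·log₂(0.29) = 0.5179
−0.18·log₂(0.18) = 0.4453
−0.21·log₂(0.21) = 0.4728
−0.06·log₂(0.06) = 0.2435
Sum ≈ 2.3685 → 2.3685 bits.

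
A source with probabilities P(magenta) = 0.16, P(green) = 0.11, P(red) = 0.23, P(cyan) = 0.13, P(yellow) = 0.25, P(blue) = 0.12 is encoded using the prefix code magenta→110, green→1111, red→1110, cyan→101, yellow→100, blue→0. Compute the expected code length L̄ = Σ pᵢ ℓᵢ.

L̄ = Σ pᵢ·ℓᵢ = 0.16·3 + 0.11·4 + 0.23·4 + 0.13·3 + 0.25·3 + 0.12·1 = 3.1 bits/symbol.

3.1 bits/symbol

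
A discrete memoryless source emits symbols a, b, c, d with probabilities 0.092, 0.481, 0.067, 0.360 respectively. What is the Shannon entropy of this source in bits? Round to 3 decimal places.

1.616 bits

H = −Σ pᵢ log₂ pᵢ.
−0.092·log₂(0.092) = 0.3167
−0.481·log₂(0.481) = 0.5079
−0.067·log₂(0.067) = 0.2613
−0.360·log₂(0.360) = 0.5306
Sum ≈ 1.6165 → 1.616 bits.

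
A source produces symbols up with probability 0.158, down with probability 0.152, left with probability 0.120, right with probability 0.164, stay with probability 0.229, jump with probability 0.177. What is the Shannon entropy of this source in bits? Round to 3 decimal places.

2.558 bits

H = −Σ pᵢ log₂ pᵢ.
−0.158·log₂(0.158) = 0.4206
−0.152·log₂(0.152) = 0.4131
−0.120·log₂(0.120) = 0.3671
−0.164·log₂(0.164) = 0.4278
−0.229·log₂(0.229) = 0.4870
−0.177·log₂(0.177) = 0.4422
Sum ≈ 2.5577 → 2.558 bits.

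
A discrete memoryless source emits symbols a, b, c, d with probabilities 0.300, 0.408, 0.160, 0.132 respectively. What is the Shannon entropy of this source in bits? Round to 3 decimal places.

1.857 bits

H = −Σ pᵢ log₂ pᵢ.
−0.300·log₂(0.300) = 0.5211
−0.408·log₂(0.408) = 0.5277
−0.160·log₂(0.160) = 0.4230
−0.132·log₂(0.132) = 0.3856
Sum ≈ 1.8574 → 1.857 bits.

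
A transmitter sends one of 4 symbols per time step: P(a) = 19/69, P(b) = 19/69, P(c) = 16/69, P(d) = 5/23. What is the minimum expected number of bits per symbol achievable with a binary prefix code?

Repeatedly combine the two least-probable nodes; the expected code length is the sum of the merged weights.
merge 5/23 + 16/69 → 31/69
merge 19/69 + 19/69 → 38/69
merge 31/69 + 38/69 → 1
L = 31/69 + 38/69 + 1 = 2 bits/symbol.

2 bits/symbol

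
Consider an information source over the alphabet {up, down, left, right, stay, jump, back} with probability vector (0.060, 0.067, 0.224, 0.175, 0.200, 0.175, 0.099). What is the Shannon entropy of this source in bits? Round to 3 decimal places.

H = −Σ pᵢ log₂ pᵢ.
−0.060·log₂(0.060) = 0.2435
−0.067·log₂(0.067) = 0.2613
−0.224·log₂(0.224) = 0.4835
−0.175·log₂(0.175) = 0.4401
−0.200·log₂(0.200) = 0.4644
−0.175·log₂(0.175) = 0.4401
−0.099·log₂(0.099) = 0.3303
Sum ≈ 2.6631 → 2.663 bits.

2.663 bits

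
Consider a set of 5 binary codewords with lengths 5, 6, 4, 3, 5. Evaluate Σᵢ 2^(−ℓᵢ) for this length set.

0.265625

With common denominator 2^6 = 64: Σ 2^(−ℓᵢ) = 2/64 + 1/64 + 4/64 + 8/64 + 2/64 = 17/64 = 0.265625.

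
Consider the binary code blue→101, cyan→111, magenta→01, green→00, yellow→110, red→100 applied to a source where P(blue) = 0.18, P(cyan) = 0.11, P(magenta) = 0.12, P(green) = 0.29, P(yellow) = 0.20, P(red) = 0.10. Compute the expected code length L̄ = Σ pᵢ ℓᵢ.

L̄ = Σ pᵢ·ℓᵢ = 0.18·3 + 0.11·3 + 0.12·2 + 0.29·2 + 0.20·3 + 0.10·3 = 2.59 bits/symbol.

2.59 bits/symbol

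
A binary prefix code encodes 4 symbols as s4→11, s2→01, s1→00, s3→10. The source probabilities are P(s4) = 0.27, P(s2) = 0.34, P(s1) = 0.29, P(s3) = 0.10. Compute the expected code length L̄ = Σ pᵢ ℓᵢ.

2 bits/symbol

L̄ = Σ pᵢ·ℓᵢ = 0.27·2 + 0.34·2 + 0.29·2 + 0.10·2 = 2 bits/symbol.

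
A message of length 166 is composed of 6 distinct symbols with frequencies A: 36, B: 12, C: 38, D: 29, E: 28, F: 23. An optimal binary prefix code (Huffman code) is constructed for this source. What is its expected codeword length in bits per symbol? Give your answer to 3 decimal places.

Probabilities are the counts divided by 166.
Repeatedly combine the two least-probable nodes; the expected code length is the sum of the merged weights.
merge 6/83 + 23/166 → 35/166
merge 14/83 + 29/166 → 57/166
merge 35/166 + 18/83 → 71/166
merge 19/83 + 57/166 → 95/166
merge 71/166 + 95/166 → 1
L = 35/166 + 57/166 + 71/166 + 95/166 + 1 = 212/83 ≈ 2.554 bits/symbol.

2.554 bits/symbol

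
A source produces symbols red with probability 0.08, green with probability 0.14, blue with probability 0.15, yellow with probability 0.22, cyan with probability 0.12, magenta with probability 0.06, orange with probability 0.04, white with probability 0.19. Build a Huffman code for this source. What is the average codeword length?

2.87 bits/symbol

Repeatedly combine the two least-probable nodes; the expected code length is the sum of the merged weights.
merge 1/25 + 3/50 → 1/10
merge 2/25 + 1/10 → 9/50
merge 3/25 + 7/50 → 13/50
merge 3/20 + 9/50 → 33/100
merge 19/100 + 11/50 → 41/100
merge 13/50 + 33/100 → 59/100
merge 41/100 + 59/100 → 1
L = 1/10 + 9/50 + 13/50 + 33/100 + 41/100 + 59/100 + 1 = 287/100 = 2.87 bits/symbol.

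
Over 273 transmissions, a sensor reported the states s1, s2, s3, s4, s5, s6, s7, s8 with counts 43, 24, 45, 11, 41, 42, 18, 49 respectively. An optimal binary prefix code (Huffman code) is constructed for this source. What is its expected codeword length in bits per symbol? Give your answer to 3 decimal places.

Probabilities are the counts divided by 273.
Repeatedly combine the two least-probable nodes; the expected code length is the sum of the merged weights.
merge 11/273 + 6/91 → 29/273
merge 8/91 + 29/273 → 53/273
merge 41/273 + 2/13 → 83/273
merge 43/273 + 15/91 → 88/273
merge 7/39 + 53/273 → 34/91
merge 83/273 + 88/273 → 57/91
merge 34/91 + 57/91 → 1
L = 29/273 + 53/273 + 83/273 + 88/273 + 34/91 + 57/91 + 1 = 799/273 ≈ 2.927 bits/symbol.

2.927 bits/symbol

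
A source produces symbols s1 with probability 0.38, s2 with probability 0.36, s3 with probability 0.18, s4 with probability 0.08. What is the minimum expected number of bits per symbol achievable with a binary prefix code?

1.88 bits/symbol

Repeatedly combine the two least-probable nodes; the expected code length is the sum of the merged weights.
merge 2/25 + 9/50 → 13/50
merge 13/50 + 9/25 → 31/50
merge 19/50 + 31/50 → 1
L = 13/50 + 31/50 + 1 = 47/25 = 1.88 bits/symbol.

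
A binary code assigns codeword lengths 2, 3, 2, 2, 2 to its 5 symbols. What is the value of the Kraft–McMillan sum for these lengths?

With common denominator 2^3 = 8: Σ 2^(−ℓᵢ) = 2/8 + 1/8 + 2/8 + 2/8 + 2/8 = 9/8 = 1.125.

1.125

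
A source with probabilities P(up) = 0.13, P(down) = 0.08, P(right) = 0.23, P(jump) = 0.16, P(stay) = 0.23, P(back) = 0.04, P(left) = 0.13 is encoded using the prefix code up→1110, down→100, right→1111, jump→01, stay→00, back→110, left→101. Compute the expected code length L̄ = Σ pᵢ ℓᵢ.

2.97 bits/symbol

L̄ = Σ pᵢ·ℓᵢ = 0.13·4 + 0.08·3 + 0.23·4 + 0.16·2 + 0.23·2 + 0.04·3 + 0.13·3 = 2.97 bits/symbol.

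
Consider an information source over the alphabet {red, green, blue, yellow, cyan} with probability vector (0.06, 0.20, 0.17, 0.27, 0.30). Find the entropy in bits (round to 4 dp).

2.1736 bits

H = −Σ pᵢ log₂ pᵢ.
−0.06·log₂(0.06) = 0.2435
−0.20·log₂(0.20) = 0.4644
−0.17·log₂(0.17) = 0.4346
−0.27·log₂(0.27) = 0.5100
−0.30·log₂(0.30) = 0.5211
Sum ≈ 2.1736 → 2.1736 bits.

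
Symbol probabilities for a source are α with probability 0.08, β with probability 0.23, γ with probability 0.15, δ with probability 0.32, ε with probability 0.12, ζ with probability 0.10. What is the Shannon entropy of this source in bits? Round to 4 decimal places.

2.4150 bits

H = −Σ pᵢ log₂ pᵢ.
−0.08·log₂(0.08) = 0.2915
−0.23·log₂(0.23) = 0.4877
−0.15·log₂(0.15) = 0.4105
−0.32·log₂(0.32) = 0.5260
−0.12·log₂(0.12) = 0.3671
−0.10·log₂(0.10) = 0.3322
Sum ≈ 2.4150 → 2.4150 bits.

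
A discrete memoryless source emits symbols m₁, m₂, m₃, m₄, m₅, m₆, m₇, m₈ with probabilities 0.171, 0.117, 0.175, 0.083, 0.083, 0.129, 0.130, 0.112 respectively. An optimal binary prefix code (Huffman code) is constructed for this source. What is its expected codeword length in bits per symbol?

Repeatedly combine the two least-probable nodes; the expected code length is the sum of the merged weights.
merge 83/1000 + 83/1000 → 83/500
merge 14/125 + 117/1000 → 229/1000
merge 129/1000 + 13/100 → 259/1000
merge 83/500 + 171/1000 → 337/1000
merge 7/40 + 229/1000 → 101/250
merge 259/1000 + 337/1000 → 149/250
merge 101/250 + 149/250 → 1
L = 83/500 + 229/1000 + 259/1000 + 337/1000 + 101/250 + 149/250 + 1 = 2991/1000 = 2.991 bits/symbol.

2.991 bits/symbol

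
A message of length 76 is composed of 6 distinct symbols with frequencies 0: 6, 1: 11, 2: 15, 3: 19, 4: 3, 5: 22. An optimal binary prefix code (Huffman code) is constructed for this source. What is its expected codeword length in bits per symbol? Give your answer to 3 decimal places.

2.382 bits/symbol

Probabilities are the counts divided by 76.
Repeatedly combine the two least-probable nodes; the expected code length is the sum of the merged weights.
merge 3/76 + 3/38 → 9/76
merge 9/76 + 11/76 → 5/19
merge 15/76 + 1/4 → 17/38
merge 5/19 + 11/38 → 21/38
merge 17/38 + 21/38 → 1
L = 9/76 + 5/19 + 17/38 + 21/38 + 1 = 181/76 ≈ 2.382 bits/symbol.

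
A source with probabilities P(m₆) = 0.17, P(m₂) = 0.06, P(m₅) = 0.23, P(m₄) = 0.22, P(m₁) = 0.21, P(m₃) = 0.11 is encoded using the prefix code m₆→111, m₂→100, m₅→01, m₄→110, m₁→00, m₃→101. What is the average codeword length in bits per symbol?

L̄ = Σ pᵢ·ℓᵢ = 0.17·3 + 0.06·3 + 0.23·2 + 0.22·3 + 0.21·2 + 0.11·3 = 2.56 bits/symbol.

2.56 bits/symbol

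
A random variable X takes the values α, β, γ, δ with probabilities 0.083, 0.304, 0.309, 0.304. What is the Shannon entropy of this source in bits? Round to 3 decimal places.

H = −Σ pᵢ log₂ pᵢ.
−0.083·log₂(0.083) = 0.2980
−0.304·log₂(0.304) = 0.5222
−0.309·log₂(0.309) = 0.5235
−0.304·log₂(0.304) = 0.5222
Sum ≈ 1.8660 → 1.866 bits.

1.866 bits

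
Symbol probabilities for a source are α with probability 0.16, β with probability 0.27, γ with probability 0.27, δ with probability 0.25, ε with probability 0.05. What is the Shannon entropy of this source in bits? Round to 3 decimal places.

2.159 bits

H = −Σ pᵢ log₂ pᵢ.
−0.16·log₂(0.16) = 0.4230
−0.27·log₂(0.27) = 0.5100
−0.27·log₂(0.27) = 0.5100
−0.25·log₂(0.25) = 0.5000
−0.05·log₂(0.05) = 0.2161
Sum ≈ 2.1592 → 2.159 bits.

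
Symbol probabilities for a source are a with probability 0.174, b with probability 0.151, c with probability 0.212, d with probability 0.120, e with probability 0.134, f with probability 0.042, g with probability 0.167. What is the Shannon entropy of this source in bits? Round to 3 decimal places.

H = −Σ pᵢ log₂ pᵢ.
−0.174·log₂(0.174) = 0.4390
−0.151·log₂(0.151) = 0.4118
−0.212·log₂(0.212) = 0.4744
−0.120·log₂(0.120) = 0.3671
−0.134·log₂(0.134) = 0.3886
−0.042·log₂(0.042) = 0.1921
−0.167·log₂(0.167) = 0.4312
Sum ≈ 2.7042 → 2.704 bits.

2.704 bits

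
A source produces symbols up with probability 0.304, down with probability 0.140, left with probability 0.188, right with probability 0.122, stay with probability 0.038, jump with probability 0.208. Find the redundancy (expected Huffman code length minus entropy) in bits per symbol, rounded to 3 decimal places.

Entropy H = −Σ p log₂ p ≈ 2.3934 bits.
Huffman merges: 19/500+61/500→4/25; 7/50+4/25→3/10; 47/250+26/125→99/250; 3/10+38/125→151/250; 99/250+151/250→1. L = 123/50 ≈ 2.4600.
L − H = 2.4600 − 2.3934 = 0.067 bits.

0.067 bits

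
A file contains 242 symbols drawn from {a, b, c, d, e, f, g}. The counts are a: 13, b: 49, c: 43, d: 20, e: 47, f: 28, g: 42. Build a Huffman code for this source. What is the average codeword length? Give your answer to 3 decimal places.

2.740 bits/symbol

Probabilities are the counts divided by 242.
Repeatedly combine the two least-probable nodes; the expected code length is the sum of the merged weights.
merge 13/242 + 10/121 → 3/22
merge 14/121 + 3/22 → 61/242
merge 21/121 + 43/242 → 85/242
merge 47/242 + 49/242 → 48/121
merge 61/242 + 85/242 → 73/121
merge 48/121 + 73/121 → 1
L = 3/22 + 61/242 + 85/242 + 48/121 + 73/121 + 1 = 663/242 ≈ 2.740 bits/symbol.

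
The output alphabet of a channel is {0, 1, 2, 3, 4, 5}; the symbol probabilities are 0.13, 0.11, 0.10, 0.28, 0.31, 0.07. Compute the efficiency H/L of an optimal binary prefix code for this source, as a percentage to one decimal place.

Entropy H = −Σ p log₂ p ≈ 2.3717 bits.
Huffman merges: 7/100+1/10→17/100; 11/100+13/100→6/25; 17/100+6/25→41/100; 7/25+31/100→59/100; 41/100+59/100→1. L = 241/100 ≈ 2.4100.
Efficiency = H/L = 2.3717/2.4100 = 98.4%.

98.4%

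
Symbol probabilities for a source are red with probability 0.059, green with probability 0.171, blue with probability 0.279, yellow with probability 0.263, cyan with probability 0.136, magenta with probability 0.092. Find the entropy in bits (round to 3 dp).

H = −Σ pᵢ log₂ pᵢ.
−0.059·log₂(0.059) = 0.2409
−0.171·log₂(0.171) = 0.4357
−0.279·log₂(0.279) = 0.5138
−0.263·log₂(0.263) = 0.5068
−0.136·log₂(0.136) = 0.3915
−0.092·log₂(0.092) = 0.3167
Sum ≈ 2.4053 → 2.405 bits.

2.405 bits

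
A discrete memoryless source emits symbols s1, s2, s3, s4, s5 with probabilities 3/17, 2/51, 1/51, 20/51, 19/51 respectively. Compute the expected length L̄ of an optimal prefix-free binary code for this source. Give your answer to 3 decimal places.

Repeatedly combine the two least-probable nodes; the expected code length is the sum of the merged weights.
merge 1/51 + 2/51 → 1/17
merge 1/17 + 3/17 → 4/17
merge 4/17 + 19/51 → 31/51
merge 20/51 + 31/51 → 1
L = 1/17 + 4/17 + 31/51 + 1 = 97/51 ≈ 1.902 bits/symbol.

1.902 bits/symbol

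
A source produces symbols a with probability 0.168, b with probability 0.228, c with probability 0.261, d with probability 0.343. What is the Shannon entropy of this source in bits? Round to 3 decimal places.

H = −Σ pᵢ log₂ pᵢ.
−0.168·log₂(0.168) = 0.4323
−0.228·log₂(0.228) = 0.4863
−0.261·log₂(0.261) = 0.5058
−0.343·log₂(0.343) = 0.5295
Sum ≈ 1.9539 → 1.954 bits.

1.954 bits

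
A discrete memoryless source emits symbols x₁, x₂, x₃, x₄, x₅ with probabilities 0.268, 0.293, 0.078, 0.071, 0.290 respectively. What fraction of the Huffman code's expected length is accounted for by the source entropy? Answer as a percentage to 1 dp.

Entropy H = −Σ p log₂ p ≈ 2.1039 bits.
Huffman merges: 71/1000+39/500→149/1000; 149/1000+67/250→417/1000; 29/100+293/1000→583/1000; 417/1000+583/1000→1. L = 2149/1000 ≈ 2.1490.
Efficiency = H/L = 2.1039/2.1490 = 97.9%.

97.9%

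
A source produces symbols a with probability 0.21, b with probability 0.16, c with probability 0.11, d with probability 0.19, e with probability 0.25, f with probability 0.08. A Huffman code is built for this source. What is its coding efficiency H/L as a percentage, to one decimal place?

Entropy H = −Σ p log₂ p ≈ 2.4929 bits.
Huffman merges: 2/25+11/100→19/100; 4/25+19/100→7/20; 19/100+21/100→2/5; 1/4+7/20→3/5; 2/5+3/5→1. L = 127/50 ≈ 2.5400.
Efficiency = H/L = 2.4929/2.5400 = 98.1%.

98.1%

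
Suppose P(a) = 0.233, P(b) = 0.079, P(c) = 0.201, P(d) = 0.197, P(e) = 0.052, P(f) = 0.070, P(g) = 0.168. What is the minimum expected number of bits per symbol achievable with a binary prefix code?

Repeatedly combine the two least-probable nodes; the expected code length is the sum of the merged weights.
merge 13/250 + 7/100 → 61/500
merge 79/1000 + 61/500 → 201/1000
merge 21/125 + 197/1000 → 73/200
merge 201/1000 + 201/1000 → 201/500
merge 233/1000 + 73/200 → 299/500
merge 201/500 + 299/500 → 1
L = 61/500 + 201/1000 + 73/200 + 201/500 + 299/500 + 1 = 336/125 = 2.688 bits/symbol.

2.688 bits/symbol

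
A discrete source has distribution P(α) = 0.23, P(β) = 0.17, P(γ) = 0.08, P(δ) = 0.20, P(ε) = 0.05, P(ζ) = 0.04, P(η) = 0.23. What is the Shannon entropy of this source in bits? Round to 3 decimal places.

H = −Σ pᵢ log₂ pᵢ.
−0.23·log₂(0.23) = 0.4877
−0.17·log₂(0.17) = 0.4346
−0.08·log₂(0.08) = 0.2915
−0.20·log₂(0.20) = 0.4644
−0.05·log₂(0.05) = 0.2161
−0.04·log₂(0.04) = 0.1858
−0.23·log₂(0.23) = 0.4877
Sum ≈ 2.5677 → 2.568 bits.

2.568 bits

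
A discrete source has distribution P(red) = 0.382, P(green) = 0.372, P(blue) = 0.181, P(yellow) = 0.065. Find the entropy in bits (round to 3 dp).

1.764 bits

H = −Σ pᵢ log₂ pᵢ.
−0.382·log₂(0.382) = 0.5304
−0.372·log₂(0.372) = 0.5307
−0.181·log₂(0.181) = 0.4463
−0.065·log₂(0.065) = 0.2563
Sum ≈ 1.7637 → 1.764 bits.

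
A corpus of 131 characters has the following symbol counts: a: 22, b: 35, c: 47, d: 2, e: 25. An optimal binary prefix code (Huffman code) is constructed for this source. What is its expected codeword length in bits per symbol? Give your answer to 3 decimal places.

Probabilities are the counts divided by 131.
Repeatedly combine the two least-probable nodes; the expected code length is the sum of the merged weights.
merge 2/131 + 22/131 → 24/131
merge 24/131 + 25/131 → 49/131
merge 35/131 + 47/131 → 82/131
merge 49/131 + 82/131 → 1
L = 24/131 + 49/131 + 82/131 + 1 = 286/131 ≈ 2.183 bits/symbol.

2.183 bits/symbol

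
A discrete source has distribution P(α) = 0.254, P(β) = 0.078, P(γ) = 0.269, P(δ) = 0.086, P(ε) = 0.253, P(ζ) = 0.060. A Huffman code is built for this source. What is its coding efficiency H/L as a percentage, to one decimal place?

99.4%

Entropy H = −Σ p log₂ p ≈ 2.3484 bits.
Huffman merges: 3/50+39/500→69/500; 43/500+69/500→28/125; 28/125+253/1000→477/1000; 127/500+269/1000→523/1000; 477/1000+523/1000→1. L = 1181/500 ≈ 2.3620.
Efficiency = H/L = 2.3484/2.3620 = 99.4%.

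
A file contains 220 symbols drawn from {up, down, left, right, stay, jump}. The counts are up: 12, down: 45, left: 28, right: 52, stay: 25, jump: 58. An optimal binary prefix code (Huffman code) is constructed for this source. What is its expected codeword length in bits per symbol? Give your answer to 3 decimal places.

2.464 bits/symbol

Probabilities are the counts divided by 220.
Repeatedly combine the two least-probable nodes; the expected code length is the sum of the merged weights.
merge 3/55 + 5/44 → 37/220
merge 7/55 + 37/220 → 13/44
merge 9/44 + 13/55 → 97/220
merge 29/110 + 13/44 → 123/220
merge 97/220 + 123/220 → 1
L = 37/220 + 13/44 + 97/220 + 123/220 + 1 = 271/110 ≈ 2.464 bits/symbol.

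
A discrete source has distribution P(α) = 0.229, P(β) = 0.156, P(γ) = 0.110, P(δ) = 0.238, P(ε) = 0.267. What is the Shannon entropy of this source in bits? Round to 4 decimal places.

H = −Σ pᵢ log₂ pᵢ.
−0.229·log₂(0.229) = 0.4870
−0.156·log₂(0.156) = 0.4181
−0.110·log₂(0.110) = 0.3503
−0.238·log₂(0.238) = 0.4929
−0.267·log₂(0.267) = 0.5087
Sum ≈ 2.2570 → 2.2570 bits.

2.2570 bits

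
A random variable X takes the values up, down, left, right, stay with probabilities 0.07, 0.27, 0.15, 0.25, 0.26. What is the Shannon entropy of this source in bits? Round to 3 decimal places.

2.194 bits

H = −Σ pᵢ log₂ pᵢ.
−0.07·log₂(0.07) = 0.2686
−0.27·log₂(0.27) = 0.5100
−0.15·log₂(0.15) = 0.4105
−0.25·log₂(0.25) = 0.5000
−0.26·log₂(0.26) = 0.5053
Sum ≈ 2.1944 → 2.194 bits.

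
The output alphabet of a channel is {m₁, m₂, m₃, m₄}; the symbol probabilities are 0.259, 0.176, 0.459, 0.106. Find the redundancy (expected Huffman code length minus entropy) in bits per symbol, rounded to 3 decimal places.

Entropy H = −Σ p log₂ p ≈ 1.8048 bits.
Huffman merges: 53/500+22/125→141/500; 259/1000+141/500→541/1000; 459/1000+541/1000→1. L = 1823/1000 ≈ 1.8230.
L − H = 1.8230 − 1.8048 = 0.018 bits.

0.018 bits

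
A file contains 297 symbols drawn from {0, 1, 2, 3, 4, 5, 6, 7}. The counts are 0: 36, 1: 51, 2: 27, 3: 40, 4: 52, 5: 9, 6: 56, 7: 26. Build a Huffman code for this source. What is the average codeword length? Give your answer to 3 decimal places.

2.929 bits/symbol

Probabilities are the counts divided by 297.
Repeatedly combine the two least-probable nodes; the expected code length is the sum of the merged weights.
merge 1/33 + 26/297 → 35/297
merge 1/11 + 35/297 → 62/297
merge 4/33 + 40/297 → 76/297
merge 17/99 + 52/297 → 103/297
merge 56/297 + 62/297 → 118/297
merge 76/297 + 103/297 → 179/297
merge 118/297 + 179/297 → 1
L = 35/297 + 62/297 + 76/297 + 103/297 + 118/297 + 179/297 + 1 = 290/99 ≈ 2.929 bits/symbol.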